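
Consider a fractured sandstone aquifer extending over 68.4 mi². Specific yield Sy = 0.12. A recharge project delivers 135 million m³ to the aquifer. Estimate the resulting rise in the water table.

A = 68.4 mi² = 1.772 × 10^8 m²
ΔV = 135 million m³ = 1.35 × 10^8 m³
Δh = ΔV / (Sy × A) = 1.35 × 10^8 m³ / (0.12 × 1.772 × 10^8 m²) = 6.35 m

Δh ≈ 6.35 m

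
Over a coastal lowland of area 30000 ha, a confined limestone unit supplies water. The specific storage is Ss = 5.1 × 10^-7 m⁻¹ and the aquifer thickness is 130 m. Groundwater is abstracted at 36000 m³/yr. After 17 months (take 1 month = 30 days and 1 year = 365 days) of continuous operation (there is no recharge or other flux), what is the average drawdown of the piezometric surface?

S = Ss × b = 5.1 × 10^-7 m⁻¹ × 130 m = 6.63 × 10^-5
A = 30000 ha = 3 × 10^8 m²
Q = 36000 m³/yr = 98.63 m³/d
t = 17 months = 510 d
ΔV = Q × t = 98.63 m³/d × 510 d = 50300 m³
Δh = ΔV / (S × A) = 50300 / (6.63 × 10^-5 × 3 × 10^8) = 2.529 m

Δh ≈ 2.53 m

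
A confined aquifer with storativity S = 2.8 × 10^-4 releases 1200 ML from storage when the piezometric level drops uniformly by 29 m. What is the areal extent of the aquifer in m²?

ΔV = 1200 ML = 1.2 × 10^6 m³
A = ΔV / (S × Δh) = 1.2 × 10^6 / (2.8 × 10^-4 × 29) = 1.478 × 10^8 m²

A ≈ 1.48 × 10^8 m²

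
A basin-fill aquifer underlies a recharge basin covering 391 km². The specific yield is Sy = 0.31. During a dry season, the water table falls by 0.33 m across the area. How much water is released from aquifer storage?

ΔV ≈ 4 × 10^7 m³

A = 391 km² = 3.91 × 10^8 m²
ΔV = Sy × A × Δh = 0.31 × 3.91 × 10^8 m² × 0.33 m = 4 × 10^7 m³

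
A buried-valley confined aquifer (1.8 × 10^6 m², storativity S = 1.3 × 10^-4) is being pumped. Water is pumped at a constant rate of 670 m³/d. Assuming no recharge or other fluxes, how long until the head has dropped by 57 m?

ΔV = S × A × Δh = 1.3 × 10^-4 × 1.8 × 10^6 × 57 = 13340 m³
t = ΔV / Q = 13340 m³ / 670 m³/d = 19.91 d

t ≈ 19.9 days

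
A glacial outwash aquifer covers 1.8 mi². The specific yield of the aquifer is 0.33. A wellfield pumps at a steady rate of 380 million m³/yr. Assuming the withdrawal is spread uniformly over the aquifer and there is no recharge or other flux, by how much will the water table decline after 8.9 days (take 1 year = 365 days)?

Δh ≈ 6.02 m

A = 1.8 mi² = 4.662 × 10^6 m²
Q = 380 million m³/yr = 1.041 × 10^6 m³/d
ΔV = Q × t = 1.041 × 10^6 m³/d × 8.9 d = 9.266 × 10^6 m³
Δh = ΔV / (Sy × A) = 9.266 × 10^6 / (0.33 × 4.662 × 10^6) = 6.023 m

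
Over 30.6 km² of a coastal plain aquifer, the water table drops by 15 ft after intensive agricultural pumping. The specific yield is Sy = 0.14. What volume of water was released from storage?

A = 30.6 km² = 3.06 × 10^7 m²
Δh = 15 ft = 4.572 m
ΔV = Sy × A × Δh = 0.14 × 3.06 × 10^7 m² × 4.572 m = 1.959 × 10^7 m³

ΔV ≈ 1.96 × 10^7 m³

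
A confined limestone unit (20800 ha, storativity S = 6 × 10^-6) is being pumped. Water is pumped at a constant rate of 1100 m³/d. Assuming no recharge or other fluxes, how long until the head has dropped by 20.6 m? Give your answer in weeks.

A = 20800 ha = 2.08 × 10^8 m²
ΔV = S × A × Δh = 6 × 10^-6 × 2.08 × 10^8 × 20.6 = 25710 m³
t = ΔV / Q = 25710 m³ / 1100 m³/d = 23.37 d
t = 23.37 d ≈ 3.339 weeks

t ≈ 3.34 weeks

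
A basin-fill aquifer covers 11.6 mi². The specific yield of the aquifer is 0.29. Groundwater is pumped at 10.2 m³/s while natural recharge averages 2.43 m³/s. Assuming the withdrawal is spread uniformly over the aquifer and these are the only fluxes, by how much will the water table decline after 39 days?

Δh ≈ 3.01 m

A = 11.6 mi² = 3.004 × 10^7 m²
Net abstraction = 10.2 − 2.43 = 7.77 m³/s
Q_net = 7.77 m³/s = 6.713 × 10^5 m³/d
ΔV = Q × t = 6.713 × 10^5 m³/d × 39 d = 2.618 × 10^7 m³
Δh = ΔV / (Sy × A) = 2.618 × 10^7 / (0.29 × 3.004 × 10^7) = 3.005 m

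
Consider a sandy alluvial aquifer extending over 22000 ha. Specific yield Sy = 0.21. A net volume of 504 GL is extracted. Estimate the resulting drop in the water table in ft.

A = 22000 ha = 2.2 × 10^8 m²
ΔV = 504 GL = 5.04 × 10^8 m³
Δh = ΔV / (Sy × A) = 5.04 × 10^8 m³ / (0.21 × 2.2 × 10^8 m²) = 10.91 m
Δh = 10.91 m = 35.79 ft

Δh ≈ 35.8 ft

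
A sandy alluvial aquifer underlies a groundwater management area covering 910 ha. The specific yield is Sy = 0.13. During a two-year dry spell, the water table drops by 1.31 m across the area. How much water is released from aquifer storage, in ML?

ΔV ≈ 1550 ML

A = 910 ha = 9.1 × 10^6 m²
ΔV = Sy × A × Δh = 0.13 × 9.1 × 10^6 m² × 1.31 m = 1.55 × 10^6 m³
ΔV = 1.55 × 10^6 m³ = 1550 ML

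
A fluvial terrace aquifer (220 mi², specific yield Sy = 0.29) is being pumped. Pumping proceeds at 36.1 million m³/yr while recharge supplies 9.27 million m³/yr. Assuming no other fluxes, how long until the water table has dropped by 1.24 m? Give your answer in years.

A = 220 mi² = 5.698 × 10^8 m²
ΔV = Sy × A × Δh = 0.29 × 5.698 × 10^8 × 1.24 = 2.049 × 10^8 m³
Net withdrawal = 36.1 − 9.27 = 26.83 million m³/yr = 73510 m³/d
t = ΔV / Q = 2.049 × 10^8 m³ / 73510 m³/d = 2787 d
t = 2787 d ≈ 7.637 years

t ≈ 7.64 years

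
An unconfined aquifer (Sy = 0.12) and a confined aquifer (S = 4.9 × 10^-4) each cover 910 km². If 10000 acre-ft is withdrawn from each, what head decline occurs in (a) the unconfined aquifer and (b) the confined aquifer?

A = 910 km² = 9.1 × 10^8 m²
ΔV = 10000 acre-ft = 1.233 × 10^7 m³
Unconfined: Δh_u = ΔV/(Sy·A) = 1.233 × 10^7/(0.12 × 9.1 × 10^8) = 0.113 m
Confined: Δh_c = ΔV/(S·A) = 1.233 × 10^7/(4.9 × 10^-4 × 9.1 × 10^8) = 27.66 m

Δh_u ≈ 0.113 m; Δh_c ≈ 27.7 m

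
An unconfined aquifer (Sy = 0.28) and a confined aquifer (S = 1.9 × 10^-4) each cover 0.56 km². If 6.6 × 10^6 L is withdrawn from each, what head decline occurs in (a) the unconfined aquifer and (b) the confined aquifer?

A = 0.56 km² = 5.6 × 10^5 m²
ΔV = 6.6 × 10^6 L = 6600 m³
Unconfined: Δh_u = ΔV/(Sy·A) = 6600/(0.28 × 5.6 × 10^5) = 0.04209 m
Confined: Δh_c = ΔV/(S·A) = 6600/(1.9 × 10^-4 × 5.6 × 10^5) = 62.03 m

Δh_u ≈ 0.0421 m; Δh_c ≈ 62 m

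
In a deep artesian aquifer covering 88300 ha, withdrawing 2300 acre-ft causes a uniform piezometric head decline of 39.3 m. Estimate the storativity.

A = 88300 ha = 8.83 × 10^8 m²
ΔV = 2300 acre-ft = 2.837 × 10^6 m³
S = ΔV / (A × Δh) = 2.837 × 10^6 m³ / (8.83 × 10^8 m² × 39.3 m) = 8.175 × 10^-5

S ≈ 8.2 × 10^-5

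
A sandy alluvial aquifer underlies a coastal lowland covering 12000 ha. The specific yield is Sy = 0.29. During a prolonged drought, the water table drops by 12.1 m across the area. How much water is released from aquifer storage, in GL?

ΔV ≈ 421 GL

A = 12000 ha = 1.2 × 10^8 m²
ΔV = Sy × A × Δh = 0.29 × 1.2 × 10^8 m² × 12.1 m = 4.211 × 10^8 m³
ΔV = 4.211 × 10^8 m³ = 421.1 GL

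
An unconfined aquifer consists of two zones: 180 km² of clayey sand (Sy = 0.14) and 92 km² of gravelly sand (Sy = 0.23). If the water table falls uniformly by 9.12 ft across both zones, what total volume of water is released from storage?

A₁ = 180 km² = 1.8 × 10^8 m²; A₂ = 92 km² = 9.2 × 10^7 m²
Δh = 9.12 ft = 2.78 m
ΔV₁ = 0.14 × 1.8 × 10^8 × 2.78 = 7.005 × 10^7 m³
ΔV₂ = 0.23 × 9.2 × 10^7 × 2.78 = 5.882 × 10^7 m³
ΔV = ΔV₁ + ΔV₂ = 1.289 × 10^8 m³

ΔV ≈ 1.29 × 10^8 m³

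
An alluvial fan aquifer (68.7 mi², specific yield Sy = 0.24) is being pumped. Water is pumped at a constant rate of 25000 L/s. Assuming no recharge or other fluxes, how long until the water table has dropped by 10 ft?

t ≈ 60.3 days

A = 68.7 mi² = 1.779 × 10^8 m²
Δh = 10 ft = 3.048 m
ΔV = Sy × A × Δh = 0.24 × 1.779 × 10^8 × 3.048 = 1.302 × 10^8 m³
Q = 25000 L/s = 2.16 × 10^6 m³/d
t = ΔV / Q = 1.302 × 10^8 m³ / 2.16 × 10^6 m³/d = 60.26 d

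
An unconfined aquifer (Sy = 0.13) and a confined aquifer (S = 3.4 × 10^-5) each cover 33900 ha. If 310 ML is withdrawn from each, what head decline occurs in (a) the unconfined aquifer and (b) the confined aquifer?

Δh_u ≈ 0.00703 m; Δh_c ≈ 26.9 m

A = 33900 ha = 3.39 × 10^8 m²
ΔV = 310 ML = 3.1 × 10^5 m³
Unconfined: Δh_u = ΔV/(Sy·A) = 3.1 × 10^5/(0.13 × 3.39 × 10^8) = 0.007034 m
Confined: Δh_c = ΔV/(S·A) = 3.1 × 10^5/(3.4 × 10^-5 × 3.39 × 10^8) = 26.9 m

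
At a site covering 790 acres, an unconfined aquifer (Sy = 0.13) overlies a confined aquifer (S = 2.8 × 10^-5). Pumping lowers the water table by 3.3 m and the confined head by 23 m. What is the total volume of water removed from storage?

A = 790 acres = 3.197 × 10^6 m²
Unconfined: ΔV_u = Sy × A × Δh_u = 0.13 × 3.197 × 10^6 × 3.3 = 1.372 × 10^6 m³
Confined: ΔV_c = S × A × Δh_c = 2.8 × 10^-5 × 3.197 × 10^6 × 23 = 2059 m³
Total ΔV = 1.372 × 10^6 + 2059 = 1.374 × 10^6 m³

ΔV ≈ 1.37 × 10^6 m³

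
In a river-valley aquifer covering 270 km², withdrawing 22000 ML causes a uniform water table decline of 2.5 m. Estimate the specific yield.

A = 270 km² = 2.7 × 10^8 m²
ΔV = 22000 ML = 2.2 × 10^7 m³
Sy = ΔV / (A × Δh) = 2.2 × 10^7 m³ / (2.7 × 10^8 m² × 2.5 m) = 0.03259

Sy ≈ 0.033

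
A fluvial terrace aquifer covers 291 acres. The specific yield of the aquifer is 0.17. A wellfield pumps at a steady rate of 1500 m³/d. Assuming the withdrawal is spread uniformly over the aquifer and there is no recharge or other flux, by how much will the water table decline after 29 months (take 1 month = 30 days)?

Δh ≈ 6.52 m

A = 291 acres = 1.178 × 10^6 m²
t = 29 months = 870 d
ΔV = Q × t = 1500 m³/d × 870 d = 1.305 × 10^6 m³
Δh = ΔV / (Sy × A) = 1.305 × 10^6 / (0.17 × 1.178 × 10^6) = 6.519 m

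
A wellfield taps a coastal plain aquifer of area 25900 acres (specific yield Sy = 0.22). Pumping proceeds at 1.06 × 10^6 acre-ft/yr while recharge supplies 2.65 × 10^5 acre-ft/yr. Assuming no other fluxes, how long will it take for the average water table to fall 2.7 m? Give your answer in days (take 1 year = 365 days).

A = 25900 acres = 1.048 × 10^8 m²
ΔV = Sy × A × Δh = 0.22 × 1.048 × 10^8 × 2.7 = 6.226 × 10^7 m³
Net withdrawal = 1.06 × 10^6 − 2.65 × 10^5 = 7.95 × 10^5 acre-ft/yr = 2.687 × 10^6 m³/d
t = ΔV / Q = 6.226 × 10^7 m³ / 2.687 × 10^6 m³/d = 23.17 d

t ≈ 23.2 days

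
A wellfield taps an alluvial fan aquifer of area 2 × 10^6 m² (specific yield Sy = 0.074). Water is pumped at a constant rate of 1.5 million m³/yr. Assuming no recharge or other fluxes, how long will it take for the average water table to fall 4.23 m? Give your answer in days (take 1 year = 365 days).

t ≈ 152 days

ΔV = Sy × A × Δh = 0.074 × 2 × 10^6 × 4.23 = 6.26 × 10^5 m³
Q = 1.5 million m³/yr = 4110 m³/d
t = ΔV / Q = 6.26 × 10^5 m³ / 4110 m³/d = 152.3 d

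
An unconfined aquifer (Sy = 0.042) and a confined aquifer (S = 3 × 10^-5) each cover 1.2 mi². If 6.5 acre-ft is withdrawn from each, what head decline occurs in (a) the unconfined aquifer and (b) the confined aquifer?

A = 1.2 mi² = 3.108 × 10^6 m²
ΔV = 6.5 acre-ft = 8018 m³
Unconfined: Δh_u = ΔV/(Sy·A) = 8018/(0.042 × 3.108 × 10^6) = 0.06142 m
Confined: Δh_c = ΔV/(S·A) = 8018/(3 × 10^-5 × 3.108 × 10^6) = 85.99 m

Δh_u ≈ 0.0614 m; Δh_c ≈ 86 m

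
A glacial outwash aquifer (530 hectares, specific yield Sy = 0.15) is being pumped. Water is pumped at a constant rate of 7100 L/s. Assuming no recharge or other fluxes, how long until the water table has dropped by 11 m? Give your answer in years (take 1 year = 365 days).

t ≈ 0.0391 years

A = 530 hectares = 5.3 × 10^6 m²
ΔV = Sy × A × Δh = 0.15 × 5.3 × 10^6 × 11 = 8.745 × 10^6 m³
Q = 7100 L/s = 6.134 × 10^5 m³/d
t = ΔV / Q = 8.745 × 10^6 m³ / 6.134 × 10^5 m³/d = 14.26 d
t = 14.26 d ≈ 0.03906 years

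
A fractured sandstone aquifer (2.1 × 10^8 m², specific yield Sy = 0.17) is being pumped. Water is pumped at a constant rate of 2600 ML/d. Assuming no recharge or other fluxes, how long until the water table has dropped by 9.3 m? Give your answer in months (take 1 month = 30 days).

ΔV = Sy × A × Δh = 0.17 × 2.1 × 10^8 × 9.3 = 3.32 × 10^8 m³
Q = 2600 ML/d = 2.6 × 10^6 m³/d
t = ΔV / Q = 3.32 × 10^8 m³ / 2.6 × 10^6 m³/d = 127.7 d
t = 127.7 d ≈ 4.257 months

t ≈ 4.26 months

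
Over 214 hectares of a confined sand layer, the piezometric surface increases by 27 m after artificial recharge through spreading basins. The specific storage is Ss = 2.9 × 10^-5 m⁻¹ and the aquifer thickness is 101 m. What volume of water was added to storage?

ΔV ≈ 1.69 × 10^5 m³

S = Ss × b = 2.9 × 10^-5 m⁻¹ × 101 m = 2.929 × 10^-3
A = 214 hectares = 2.14 × 10^6 m²
ΔV = S × A × Δh = 0.002929 × 2.14 × 10^6 m² × 27 m = 1.692 × 10^5 m³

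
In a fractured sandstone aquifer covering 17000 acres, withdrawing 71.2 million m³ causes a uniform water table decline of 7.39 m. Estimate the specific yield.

Sy ≈ 0.14

A = 17000 acres = 6.88 × 10^7 m²
ΔV = 71.2 million m³ = 7.12 × 10^7 m³
Sy = ΔV / (A × Δh) = 7.12 × 10^7 m³ / (6.88 × 10^7 m² × 7.39 m) = 0.14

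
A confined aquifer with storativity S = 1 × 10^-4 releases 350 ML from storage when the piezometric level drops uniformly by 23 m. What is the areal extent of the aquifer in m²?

ΔV = 350 ML = 3.5 × 10^5 m³
A = ΔV / (S × Δh) = 3.5 × 10^5 / (1 × 10^-4 × 23) = 1.522 × 10^8 m²

A ≈ 1.52 × 10^8 m²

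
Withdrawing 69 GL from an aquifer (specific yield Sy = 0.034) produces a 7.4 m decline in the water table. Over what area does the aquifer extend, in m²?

ΔV = 69 GL = 6.9 × 10^7 m³
A = ΔV / (Sy × Δh) = 6.9 × 10^7 / (0.034 × 7.4) = 2.742 × 10^8 m²

A ≈ 2.74 × 10^8 m²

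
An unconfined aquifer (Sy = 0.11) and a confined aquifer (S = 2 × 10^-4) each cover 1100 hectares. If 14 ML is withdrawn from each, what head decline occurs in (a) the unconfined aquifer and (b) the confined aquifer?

Δh_u ≈ 0.0116 m; Δh_c ≈ 6.36 m

A = 1100 hectares = 1.1 × 10^7 m²
ΔV = 14 ML = 14000 m³
Unconfined: Δh_u = ΔV/(Sy·A) = 14000/(0.11 × 1.1 × 10^7) = 0.01157 m
Confined: Δh_c = ΔV/(S·A) = 14000/(2 × 10^-4 × 1.1 × 10^7) = 6.364 m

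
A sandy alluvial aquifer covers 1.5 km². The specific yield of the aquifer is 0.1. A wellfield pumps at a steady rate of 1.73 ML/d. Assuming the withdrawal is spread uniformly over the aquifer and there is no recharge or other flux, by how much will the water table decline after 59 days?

A = 1.5 km² = 1.5 × 10^6 m²
Q = 1.73 ML/d = 1730 m³/d
ΔV = Q × t = 1730 m³/d × 59 d = 1.021 × 10^5 m³
Δh = ΔV / (Sy × A) = 1.021 × 10^5 / (0.1 × 1.5 × 10^6) = 0.6805 m

Δh ≈ 0.68 m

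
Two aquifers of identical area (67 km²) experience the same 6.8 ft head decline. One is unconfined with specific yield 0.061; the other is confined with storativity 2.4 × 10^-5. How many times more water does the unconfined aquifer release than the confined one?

A = 67 km² = 6.7 × 10^7 m²
Δh = 6.8 ft = 2.073 m
Unconfined: ΔV_u = Sy × A × Δh = 0.061 × 6.7 × 10^7 × 2.073 = 8.471 × 10^6 m³
Confined: ΔV_c = S × A × Δh = 2.4 × 10^-5 × 6.7 × 10^7 × 2.073 = 3333 m³
Ratio = ΔV_u / ΔV_c = Sy / S = 0.061 / 2.4 × 10^-5 = 2542

ΔV_u / ΔV_c ≈ 2540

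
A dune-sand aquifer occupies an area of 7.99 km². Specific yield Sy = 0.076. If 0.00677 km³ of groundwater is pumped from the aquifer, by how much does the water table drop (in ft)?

Δh ≈ 36.6 ft

A = 7.99 km² = 7.99 × 10^6 m²
ΔV = 0.00677 km³ = 6.77 × 10^6 m³
Δh = ΔV / (Sy × A) = 6.77 × 10^6 m³ / (0.076 × 7.99 × 10^6 m²) = 11.15 m
Δh = 11.15 m = 36.58 ft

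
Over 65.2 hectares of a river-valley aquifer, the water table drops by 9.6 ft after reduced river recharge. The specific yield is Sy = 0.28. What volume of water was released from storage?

ΔV ≈ 5.34 × 10^5 m³

A = 65.2 hectares = 6.52 × 10^5 m²
Δh = 9.6 ft = 2.926 m
ΔV = Sy × A × Δh = 0.28 × 6.52 × 10^5 m² × 2.926 m = 5.342 × 10^5 m³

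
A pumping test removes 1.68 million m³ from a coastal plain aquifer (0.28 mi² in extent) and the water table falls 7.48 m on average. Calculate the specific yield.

Sy ≈ 0.31

A = 0.28 mi² = 7.252 × 10^5 m²
ΔV = 1.68 million m³ = 1.68 × 10^6 m³
Sy = ΔV / (A × Δh) = 1.68 × 10^6 m³ / (7.252 × 10^5 m² × 7.48 m) = 0.3097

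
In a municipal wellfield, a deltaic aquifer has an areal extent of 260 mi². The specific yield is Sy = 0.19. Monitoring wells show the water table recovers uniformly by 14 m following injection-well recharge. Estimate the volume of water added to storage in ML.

ΔV ≈ 1.79 × 10^6 ML

A = 260 mi² = 6.734 × 10^8 m²
ΔV = Sy × A × Δh = 0.19 × 6.734 × 10^8 m² × 14 m = 1.791 × 10^9 m³
ΔV = 1.791 × 10^9 m³ = 1.791 × 10^6 ML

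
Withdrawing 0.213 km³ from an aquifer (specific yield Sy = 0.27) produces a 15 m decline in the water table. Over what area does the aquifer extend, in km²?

A ≈ 52.6 km²

ΔV = 0.213 km³ = 2.13 × 10^8 m³
A = ΔV / (Sy × Δh) = 2.13 × 10^8 / (0.27 × 15) = 5.259 × 10^7 m²
A = 5.259 × 10^7 m² = 52.59 km²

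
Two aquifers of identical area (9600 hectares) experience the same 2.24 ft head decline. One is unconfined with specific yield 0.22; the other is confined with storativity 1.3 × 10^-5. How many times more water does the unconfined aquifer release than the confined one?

ΔV_u / ΔV_c ≈ 16900

A = 9600 hectares = 9.6 × 10^7 m²
Δh = 2.24 ft = 0.6828 m
Unconfined: ΔV_u = Sy × A × Δh = 0.22 × 9.6 × 10^7 × 0.6828 = 1.442 × 10^7 m³
Confined: ΔV_c = S × A × Δh = 1.3 × 10^-5 × 9.6 × 10^7 × 0.6828 = 852.1 m³
Ratio = ΔV_u / ΔV_c = Sy / S = 0.22 / 1.3 × 10^-5 = 16920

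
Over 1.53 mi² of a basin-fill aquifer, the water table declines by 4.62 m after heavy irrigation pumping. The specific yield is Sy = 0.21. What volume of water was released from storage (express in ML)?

A = 1.53 mi² = 3.963 × 10^6 m²
ΔV = Sy × A × Δh = 0.21 × 3.963 × 10^6 m² × 4.62 m = 3.845 × 10^6 m³
ΔV = 3.845 × 10^6 m³ = 3845 ML

ΔV ≈ 3840 ML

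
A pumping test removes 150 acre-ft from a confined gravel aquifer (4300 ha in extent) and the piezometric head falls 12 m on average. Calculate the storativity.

S ≈ 3.6 × 10^-4

A = 4300 ha = 4.3 × 10^7 m²
ΔV = 150 acre-ft = 1.85 × 10^5 m³
S = ΔV / (A × Δh) = 1.85 × 10^5 m³ / (4.3 × 10^7 m² × 12 m) = 3.586 × 10^-4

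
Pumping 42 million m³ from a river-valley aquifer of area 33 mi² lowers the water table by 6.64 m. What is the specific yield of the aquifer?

Sy ≈ 0.074

A = 33 mi² = 8.547 × 10^7 m²
ΔV = 42 million m³ = 4.2 × 10^7 m³
Sy = ΔV / (A × Δh) = 4.2 × 10^7 m³ / (8.547 × 10^7 m² × 6.64 m) = 0.07401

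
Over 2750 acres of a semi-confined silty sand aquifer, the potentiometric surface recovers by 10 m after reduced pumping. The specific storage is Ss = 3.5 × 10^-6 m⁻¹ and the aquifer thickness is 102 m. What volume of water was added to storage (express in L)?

ΔV ≈ 3.97 × 10^7 L

S = Ss × b = 3.5 × 10^-6 m⁻¹ × 102 m = 3.57 × 10^-4
A = 2750 acres = 1.113 × 10^7 m²
ΔV = S × A × Δh = 3.57 × 10^-4 × 1.113 × 10^7 m² × 10 m = 39730 m³
ΔV = 39730 m³ = 3.973 × 10^7 L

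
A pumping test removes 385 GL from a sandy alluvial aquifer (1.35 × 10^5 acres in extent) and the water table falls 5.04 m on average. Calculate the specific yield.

Sy ≈ 0.14

A = 1.35 × 10^5 acres = 5.463 × 10^8 m²
ΔV = 385 GL = 3.85 × 10^8 m³
Sy = ΔV / (A × Δh) = 3.85 × 10^8 m³ / (5.463 × 10^8 m² × 5.04 m) = 0.1398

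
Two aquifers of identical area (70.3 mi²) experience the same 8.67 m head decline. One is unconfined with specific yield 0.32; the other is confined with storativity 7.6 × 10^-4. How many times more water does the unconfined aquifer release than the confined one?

ΔV_u / ΔV_c ≈ 421

A = 70.3 mi² = 1.821 × 10^8 m²
Unconfined: ΔV_u = Sy × A × Δh = 0.32 × 1.821 × 10^8 × 8.67 = 5.052 × 10^8 m³
Confined: ΔV_c = S × A × Δh = 7.6 × 10^-4 × 1.821 × 10^8 × 8.67 = 1.2 × 10^6 m³
Ratio = ΔV_u / ΔV_c = Sy / S = 0.32 / 7.6 × 10^-4 = 421.1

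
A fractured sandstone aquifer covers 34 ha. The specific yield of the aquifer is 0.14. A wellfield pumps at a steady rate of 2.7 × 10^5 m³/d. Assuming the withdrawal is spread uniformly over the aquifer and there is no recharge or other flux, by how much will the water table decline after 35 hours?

A = 34 ha = 3.4 × 10^5 m²
t = 35 hours = 1.458 d
ΔV = Q × t = 2.7 × 10^5 m³/d × 1.458 d = 3.938 × 10^5 m³
Δh = ΔV / (Sy × A) = 3.938 × 10^5 / (0.14 × 3.4 × 10^5) = 8.272 m

Δh ≈ 8.27 m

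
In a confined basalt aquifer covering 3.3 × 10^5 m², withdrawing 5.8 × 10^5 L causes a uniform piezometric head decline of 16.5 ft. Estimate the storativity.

Δh = 16.5 ft = 5.029 m
ΔV = 5.8 × 10^5 L = 580 m³
S = ΔV / (A × Δh) = 580 m³ / (3.3 × 10^5 m² × 5.029 m) = 3.495 × 10^-4

S ≈ 3.5 × 10^-4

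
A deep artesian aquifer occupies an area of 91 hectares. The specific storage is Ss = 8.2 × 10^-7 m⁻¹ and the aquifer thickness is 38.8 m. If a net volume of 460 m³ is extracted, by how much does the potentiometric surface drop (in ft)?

Δh ≈ 52.1 ft

S = Ss × b = 8.2 × 10^-7 m⁻¹ × 38.8 m = 3.182 × 10^-5
A = 91 hectares = 9.1 × 10^5 m²
Δh = ΔV / (S × A) = 460 m³ / (3.182 × 10^-5 × 9.1 × 10^5 m²) = 15.89 m
Δh = 15.89 m = 52.13 ft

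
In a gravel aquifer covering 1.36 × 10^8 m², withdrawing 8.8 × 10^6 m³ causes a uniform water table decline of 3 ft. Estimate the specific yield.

Δh = 3 ft = 0.9144 m
Sy = ΔV / (A × Δh) = 8.8 × 10^6 m³ / (1.36 × 10^8 m² × 0.9144 m) = 0.07076

Sy ≈ 0.071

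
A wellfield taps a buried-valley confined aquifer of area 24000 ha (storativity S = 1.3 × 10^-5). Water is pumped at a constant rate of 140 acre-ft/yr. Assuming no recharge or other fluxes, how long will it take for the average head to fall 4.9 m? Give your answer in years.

A = 24000 ha = 2.4 × 10^8 m²
ΔV = S × A × Δh = 1.3 × 10^-5 × 2.4 × 10^8 × 4.9 = 15290 m³
Q = 140 acre-ft/yr = 473.1 m³/d
t = ΔV / Q = 15290 m³ / 473.1 m³/d = 32.31 d
t = 32.31 d ≈ 0.08853 years

t ≈ 0.0885 years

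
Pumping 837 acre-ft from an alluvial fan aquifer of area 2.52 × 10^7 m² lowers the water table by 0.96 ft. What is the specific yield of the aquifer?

Δh = 0.96 ft = 0.2926 m
ΔV = 837 acre-ft = 1.032 × 10^6 m³
Sy = ΔV / (A × Δh) = 1.032 × 10^6 m³ / (2.52 × 10^7 m² × 0.2926 m) = 0.14

Sy ≈ 0.14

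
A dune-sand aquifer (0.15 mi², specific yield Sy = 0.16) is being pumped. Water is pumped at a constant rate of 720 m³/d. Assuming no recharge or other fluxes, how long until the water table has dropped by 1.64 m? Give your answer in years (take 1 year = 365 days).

t ≈ 0.388 years

A = 0.15 mi² = 3.885 × 10^5 m²
ΔV = Sy × A × Δh = 0.16 × 3.885 × 10^5 × 1.64 = 1.019 × 10^5 m³
t = ΔV / Q = 1.019 × 10^5 m³ / 720 m³/d = 141.6 d
t = 141.6 d ≈ 0.3879 years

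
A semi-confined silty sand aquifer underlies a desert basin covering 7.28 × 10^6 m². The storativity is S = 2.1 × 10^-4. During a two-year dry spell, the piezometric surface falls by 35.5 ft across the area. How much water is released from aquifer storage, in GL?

Δh = 35.5 ft = 10.82 m
ΔV = S × A × Δh = 2.1 × 10^-4 × 7.28 × 10^6 m² × 10.82 m = 16540 m³
ΔV = 16540 m³ = 0.01654 GL

ΔV ≈ 0.0165 GL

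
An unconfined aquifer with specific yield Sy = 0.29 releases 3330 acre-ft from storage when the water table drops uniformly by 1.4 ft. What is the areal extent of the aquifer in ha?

A ≈ 3320 ha

Δh = 1.4 ft = 0.4267 m
ΔV = 3330 acre-ft = 4.107 × 10^6 m³
A = ΔV / (Sy × Δh) = 4.107 × 10^6 / (0.29 × 0.4267) = 3.319 × 10^7 m²
A = 3.319 × 10^7 m² = 3319 ha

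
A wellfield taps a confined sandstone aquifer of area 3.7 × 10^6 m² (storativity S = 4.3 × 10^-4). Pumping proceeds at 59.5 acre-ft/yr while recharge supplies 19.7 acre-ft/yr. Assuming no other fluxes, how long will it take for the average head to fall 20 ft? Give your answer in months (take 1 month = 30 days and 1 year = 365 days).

t ≈ 2.4 months

Δh = 20 ft = 6.096 m
ΔV = S × A × Δh = 4.3 × 10^-4 × 3.7 × 10^6 × 6.096 = 9699 m³
Net withdrawal = 59.5 − 19.7 = 39.8 acre-ft/yr = 134.5 m³/d
t = ΔV / Q = 9699 m³ / 134.5 m³/d = 72.11 d
t = 72.11 d ≈ 2.404 months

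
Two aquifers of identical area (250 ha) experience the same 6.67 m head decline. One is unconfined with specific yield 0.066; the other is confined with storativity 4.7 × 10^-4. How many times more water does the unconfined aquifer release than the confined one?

A = 250 ha = 2.5 × 10^6 m²
Unconfined: ΔV_u = Sy × A × Δh = 0.066 × 2.5 × 10^6 × 6.67 = 1.101 × 10^6 m³
Confined: ΔV_c = S × A × Δh = 4.7 × 10^-4 × 2.5 × 10^6 × 6.67 = 7837 m³
Ratio = ΔV_u / ΔV_c = Sy / S = 0.066 / 4.7 × 10^-4 = 140.4

ΔV_u / ΔV_c ≈ 140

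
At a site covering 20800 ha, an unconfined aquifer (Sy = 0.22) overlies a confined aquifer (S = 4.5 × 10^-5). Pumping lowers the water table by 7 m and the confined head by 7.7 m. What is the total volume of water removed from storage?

A = 20800 ha = 2.08 × 10^8 m²
Unconfined: ΔV_u = Sy × A × Δh_u = 0.22 × 2.08 × 10^8 × 7 = 3.203 × 10^8 m³
Confined: ΔV_c = S × A × Δh_c = 4.5 × 10^-5 × 2.08 × 10^8 × 7.7 = 72070 m³
Total ΔV = 3.203 × 10^8 + 72070 = 3.204 × 10^8 m³

ΔV ≈ 3.2 × 10^8 m³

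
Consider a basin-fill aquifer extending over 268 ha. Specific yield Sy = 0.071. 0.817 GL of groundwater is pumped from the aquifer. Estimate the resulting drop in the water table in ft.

Δh ≈ 14.1 ft

A = 268 ha = 2.68 × 10^6 m²
ΔV = 0.817 GL = 8.17 × 10^5 m³
Δh = ΔV / (Sy × A) = 8.17 × 10^5 m³ / (0.071 × 2.68 × 10^6 m²) = 4.294 m
Δh = 4.294 m = 14.09 ft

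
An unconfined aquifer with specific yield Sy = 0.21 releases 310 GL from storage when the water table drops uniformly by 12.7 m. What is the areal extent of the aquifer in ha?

ΔV = 310 GL = 3.1 × 10^8 m³
A = ΔV / (Sy × Δh) = 3.1 × 10^8 / (0.21 × 12.7) = 1.162 × 10^8 m²
A = 1.162 × 10^8 m² = 11620 ha

A ≈ 11600 ha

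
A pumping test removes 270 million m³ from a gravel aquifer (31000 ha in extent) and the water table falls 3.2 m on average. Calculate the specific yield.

A = 31000 ha = 3.1 × 10^8 m²
ΔV = 270 million m³ = 2.7 × 10^8 m³
Sy = ΔV / (A × Δh) = 2.7 × 10^8 m³ / (3.1 × 10^8 m² × 3.2 m) = 0.2722

Sy ≈ 0.27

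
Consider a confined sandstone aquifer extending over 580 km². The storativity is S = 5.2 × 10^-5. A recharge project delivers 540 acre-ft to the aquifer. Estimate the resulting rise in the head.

A = 580 km² = 5.8 × 10^8 m²
ΔV = 540 acre-ft = 6.661 × 10^5 m³
Δh = ΔV / (S × A) = 6.661 × 10^5 m³ / (5.2 × 10^-5 × 5.8 × 10^8 m²) = 22.08 m

Δh ≈ 22.1 m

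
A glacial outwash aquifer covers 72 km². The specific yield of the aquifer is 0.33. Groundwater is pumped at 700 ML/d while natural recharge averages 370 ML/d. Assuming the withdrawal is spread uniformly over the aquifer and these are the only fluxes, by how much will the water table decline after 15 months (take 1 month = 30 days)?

A = 72 km² = 7.2 × 10^7 m²
Net abstraction = 700 − 370 = 330 ML/d
Q_net = 330 ML/d = 3.3 × 10^5 m³/d
t = 15 months = 450 d
ΔV = Q × t = 3.3 × 10^5 m³/d × 450 d = 1.485 × 10^8 m³
Δh = ΔV / (Sy × A) = 1.485 × 10^8 / (0.33 × 7.2 × 10^7) = 6.25 m

Δh ≈ 6.25 m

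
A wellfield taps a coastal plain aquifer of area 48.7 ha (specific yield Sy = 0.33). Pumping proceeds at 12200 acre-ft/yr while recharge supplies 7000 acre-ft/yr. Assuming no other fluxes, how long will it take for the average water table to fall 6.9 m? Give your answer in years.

A = 48.7 ha = 4.87 × 10^5 m²
ΔV = Sy × A × Δh = 0.33 × 4.87 × 10^5 × 6.9 = 1.109 × 10^6 m³
Net withdrawal = 12200 − 7000 = 5200 acre-ft/yr = 17570 m³/d
t = ΔV / Q = 1.109 × 10^6 m³ / 17570 m³/d = 63.1 d
t = 63.1 d ≈ 0.1729 years

t ≈ 0.173 years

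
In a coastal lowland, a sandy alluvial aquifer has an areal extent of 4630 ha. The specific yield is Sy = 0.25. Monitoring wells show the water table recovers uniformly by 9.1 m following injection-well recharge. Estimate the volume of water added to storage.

A = 4630 ha = 4.63 × 10^7 m²
ΔV = Sy × A × Δh = 0.25 × 4.63 × 10^7 m² × 9.1 m = 1.053 × 10^8 m³

ΔV ≈ 1.05 × 10^8 m³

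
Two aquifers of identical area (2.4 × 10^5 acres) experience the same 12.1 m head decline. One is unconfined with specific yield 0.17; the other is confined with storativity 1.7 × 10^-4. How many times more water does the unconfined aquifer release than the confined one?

ΔV_u / ΔV_c ≈ 1000

A = 2.4 × 10^5 acres = 9.712 × 10^8 m²
Unconfined: ΔV_u = Sy × A × Δh = 0.17 × 9.712 × 10^8 × 12.1 = 1.998 × 10^9 m³
Confined: ΔV_c = S × A × Δh = 1.7 × 10^-4 × 9.712 × 10^8 × 12.1 = 1.998 × 10^6 m³
Ratio = ΔV_u / ΔV_c = Sy / S = 0.17 / 1.7 × 10^-4 = 1000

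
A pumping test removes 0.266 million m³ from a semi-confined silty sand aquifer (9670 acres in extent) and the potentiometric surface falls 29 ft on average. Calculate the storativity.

A = 9670 acres = 3.913 × 10^7 m²
Δh = 29 ft = 8.839 m
ΔV = 0.266 million m³ = 2.66 × 10^5 m³
S = ΔV / (A × Δh) = 2.66 × 10^5 m³ / (3.913 × 10^7 m² × 8.839 m) = 7.69 × 10^-4

S ≈ 7.7 × 10^-4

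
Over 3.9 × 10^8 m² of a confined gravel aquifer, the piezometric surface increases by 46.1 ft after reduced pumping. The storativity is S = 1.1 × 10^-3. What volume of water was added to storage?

ΔV ≈ 6.03 × 10^6 m³

Δh = 46.1 ft = 14.05 m
ΔV = S × A × Δh = 0.0011 × 3.9 × 10^8 m² × 14.05 m = 6.028 × 10^6 m³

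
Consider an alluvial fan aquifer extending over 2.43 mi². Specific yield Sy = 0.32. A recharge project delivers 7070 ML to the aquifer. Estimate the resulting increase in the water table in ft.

A = 2.43 mi² = 6.294 × 10^6 m²
ΔV = 7070 ML = 7.07 × 10^6 m³
Δh = ΔV / (Sy × A) = 7.07 × 10^6 m³ / (0.32 × 6.294 × 10^6 m²) = 3.51 m
Δh = 3.51 m = 11.52 ft

Δh ≈ 11.5 ft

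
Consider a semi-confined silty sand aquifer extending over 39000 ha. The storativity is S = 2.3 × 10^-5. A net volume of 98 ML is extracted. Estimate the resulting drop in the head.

A = 39000 ha = 3.9 × 10^8 m²
ΔV = 98 ML = 98000 m³
Δh = ΔV / (S × A) = 98000 m³ / (2.3 × 10^-5 × 3.9 × 10^8 m²) = 10.93 m

Δh ≈ 10.9 m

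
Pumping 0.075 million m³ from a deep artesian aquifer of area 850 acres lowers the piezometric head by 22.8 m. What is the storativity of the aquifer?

S ≈ 9.6 × 10^-4

A = 850 acres = 3.44 × 10^6 m²
ΔV = 0.075 million m³ = 75000 m³
S = ΔV / (A × Δh) = 75000 m³ / (3.44 × 10^6 m² × 22.8 m) = 9.563 × 10^-4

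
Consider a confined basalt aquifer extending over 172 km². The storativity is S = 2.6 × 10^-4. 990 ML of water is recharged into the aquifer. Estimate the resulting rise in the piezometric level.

A = 172 km² = 1.72 × 10^8 m²
ΔV = 990 ML = 9.9 × 10^5 m³
Δh = ΔV / (S × A) = 9.9 × 10^5 m³ / (2.6 × 10^-4 × 1.72 × 10^8 m²) = 22.14 m

Δh ≈ 22.1 m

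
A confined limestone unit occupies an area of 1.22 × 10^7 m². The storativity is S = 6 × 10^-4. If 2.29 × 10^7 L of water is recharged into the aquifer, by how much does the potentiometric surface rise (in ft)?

ΔV = 2.29 × 10^7 L = 22900 m³
Δh = ΔV / (S × A) = 22900 m³ / (6 × 10^-4 × 1.22 × 10^7 m²) = 3.128 m
Δh = 3.128 m = 10.26 ft

Δh ≈ 10.3 ft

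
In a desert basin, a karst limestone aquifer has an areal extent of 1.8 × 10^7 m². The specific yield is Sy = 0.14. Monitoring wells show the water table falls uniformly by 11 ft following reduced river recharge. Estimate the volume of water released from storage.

ΔV ≈ 8.45 × 10^6 m³

Δh = 11 ft = 3.353 m
ΔV = Sy × A × Δh = 0.14 × 1.8 × 10^7 m² × 3.353 m = 8.449 × 10^6 m³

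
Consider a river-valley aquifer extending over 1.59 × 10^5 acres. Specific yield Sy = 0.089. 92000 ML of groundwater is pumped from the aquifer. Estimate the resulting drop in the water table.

A = 1.59 × 10^5 acres = 6.435 × 10^8 m²
ΔV = 92000 ML = 9.2 × 10^7 m³
Δh = ΔV / (Sy × A) = 9.2 × 10^7 m³ / (0.089 × 6.435 × 10^8 m²) = 1.607 m

Δh ≈ 1.61 m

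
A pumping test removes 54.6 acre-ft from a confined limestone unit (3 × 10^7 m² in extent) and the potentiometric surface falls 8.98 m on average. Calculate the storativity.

S ≈ 2.5 × 10^-4

ΔV = 54.6 acre-ft = 67350 m³
S = ΔV / (A × Δh) = 67350 m³ / (3 × 10^7 m² × 8.98 m) = 2.5 × 10^-4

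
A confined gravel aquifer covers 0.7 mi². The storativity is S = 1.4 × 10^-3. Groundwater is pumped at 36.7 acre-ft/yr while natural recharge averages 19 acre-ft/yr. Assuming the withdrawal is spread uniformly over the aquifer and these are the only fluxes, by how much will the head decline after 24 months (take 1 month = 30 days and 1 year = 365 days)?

Δh ≈ 17 m

A = 0.7 mi² = 1.813 × 10^6 m²
Net abstraction = 36.7 − 19 = 17.7 acre-ft/yr
Q_net = 17.7 acre-ft/yr = 59.82 m³/d
t = 24 months = 720 d
ΔV = Q × t = 59.82 m³/d × 720 d = 43070 m³
Δh = ΔV / (S × A) = 43070 / (0.0014 × 1.813 × 10^6) = 16.97 m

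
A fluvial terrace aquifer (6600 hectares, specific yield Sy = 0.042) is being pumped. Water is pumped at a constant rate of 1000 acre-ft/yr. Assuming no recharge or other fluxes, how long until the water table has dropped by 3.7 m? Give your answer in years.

t ≈ 8.31 years

A = 6600 hectares = 6.6 × 10^7 m²
ΔV = Sy × A × Δh = 0.042 × 6.6 × 10^7 × 3.7 = 1.026 × 10^7 m³
Q = 1000 acre-ft/yr = 3379 m³/d
t = ΔV / Q = 1.026 × 10^7 m³ / 3379 m³/d = 3035 d
t = 3035 d ≈ 8.315 years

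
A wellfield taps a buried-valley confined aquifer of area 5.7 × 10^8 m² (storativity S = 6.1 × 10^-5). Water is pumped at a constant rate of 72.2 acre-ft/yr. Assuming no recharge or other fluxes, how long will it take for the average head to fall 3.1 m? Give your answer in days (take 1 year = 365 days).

ΔV = S × A × Δh = 6.1 × 10^-5 × 5.7 × 10^8 × 3.1 = 1.078 × 10^5 m³
Q = 72.2 acre-ft/yr = 244 m³/d
t = ΔV / Q = 1.078 × 10^5 m³ / 244 m³/d = 441.8 d

t ≈ 442 days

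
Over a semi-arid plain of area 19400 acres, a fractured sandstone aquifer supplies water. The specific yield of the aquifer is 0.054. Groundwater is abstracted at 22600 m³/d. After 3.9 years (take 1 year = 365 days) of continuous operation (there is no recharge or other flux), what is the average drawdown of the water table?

Δh ≈ 7.59 m

A = 19400 acres = 7.851 × 10^7 m²
t = 3.9 years = 1424 d
ΔV = Q × t = 22600 m³/d × 1424 d = 3.217 × 10^7 m³
Δh = ΔV / (Sy × A) = 3.217 × 10^7 / (0.054 × 7.851 × 10^7) = 7.588 m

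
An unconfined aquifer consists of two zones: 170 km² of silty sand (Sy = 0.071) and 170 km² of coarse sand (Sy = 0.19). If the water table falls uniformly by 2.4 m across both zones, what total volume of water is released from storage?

ΔV ≈ 1.06 × 10^8 m³

A₁ = 170 km² = 1.7 × 10^8 m²; A₂ = 170 km² = 1.7 × 10^8 m²
ΔV₁ = 0.071 × 1.7 × 10^8 × 2.4 = 2.897 × 10^7 m³
ΔV₂ = 0.19 × 1.7 × 10^8 × 2.4 = 7.752 × 10^7 m³
ΔV = ΔV₁ + ΔV₂ = 1.065 × 10^8 m³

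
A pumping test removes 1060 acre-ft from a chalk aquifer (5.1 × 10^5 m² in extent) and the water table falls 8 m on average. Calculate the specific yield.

Sy ≈ 0.32

ΔV = 1060 acre-ft = 1.307 × 10^6 m³
Sy = ΔV / (A × Δh) = 1.307 × 10^6 m³ / (5.1 × 10^5 m² × 8 m) = 0.3205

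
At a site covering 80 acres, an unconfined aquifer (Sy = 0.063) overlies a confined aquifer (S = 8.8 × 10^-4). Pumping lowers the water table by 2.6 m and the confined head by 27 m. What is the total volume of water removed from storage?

ΔV ≈ 60700 m³

A = 80 acres = 3.237 × 10^5 m²
Unconfined: ΔV_u = Sy × A × Δh_u = 0.063 × 3.237 × 10^5 × 2.6 = 53030 m³
Confined: ΔV_c = S × A × Δh_c = 8.8 × 10^-4 × 3.237 × 10^5 × 27 = 7692 m³
Total ΔV = 53030 + 7692 = 60720 m³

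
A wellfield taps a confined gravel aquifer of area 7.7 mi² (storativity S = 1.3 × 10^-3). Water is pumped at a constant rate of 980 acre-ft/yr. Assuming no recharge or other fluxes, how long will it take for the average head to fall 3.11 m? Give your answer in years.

t ≈ 0.0667 years

A = 7.7 mi² = 1.994 × 10^7 m²
ΔV = S × A × Δh = 0.0013 × 1.994 × 10^7 × 3.11 = 80630 m³
Q = 980 acre-ft/yr = 3312 m³/d
t = ΔV / Q = 80630 m³ / 3312 m³/d = 24.35 d
t = 24.35 d ≈ 0.0667 years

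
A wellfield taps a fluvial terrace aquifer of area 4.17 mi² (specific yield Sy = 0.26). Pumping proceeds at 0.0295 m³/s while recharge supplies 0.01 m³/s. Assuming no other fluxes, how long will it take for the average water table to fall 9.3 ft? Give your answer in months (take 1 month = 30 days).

A = 4.17 mi² = 1.08 × 10^7 m²
Δh = 9.3 ft = 2.835 m
ΔV = Sy × A × Δh = 0.26 × 1.08 × 10^7 × 2.835 = 7.96 × 10^6 m³
Net withdrawal = 0.0295 − 0.01 = 0.0195 m³/s = 1685 m³/d
t = ΔV / Q = 7.96 × 10^6 m³ / 1685 m³/d = 4725 d
t = 4725 d ≈ 157.5 months

t ≈ 157 months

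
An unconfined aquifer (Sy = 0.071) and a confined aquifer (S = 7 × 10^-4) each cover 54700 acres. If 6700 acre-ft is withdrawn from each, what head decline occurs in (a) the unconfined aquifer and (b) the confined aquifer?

A = 54700 acres = 2.214 × 10^8 m²
ΔV = 6700 acre-ft = 8.264 × 10^6 m³
Unconfined: Δh_u = ΔV/(Sy·A) = 8.264 × 10^6/(0.071 × 2.214 × 10^8) = 0.5258 m
Confined: Δh_c = ΔV/(S·A) = 8.264 × 10^6/(7 × 10^-4 × 2.214 × 10^8) = 53.33 m

Δh_u ≈ 0.526 m; Δh_c ≈ 53.3 m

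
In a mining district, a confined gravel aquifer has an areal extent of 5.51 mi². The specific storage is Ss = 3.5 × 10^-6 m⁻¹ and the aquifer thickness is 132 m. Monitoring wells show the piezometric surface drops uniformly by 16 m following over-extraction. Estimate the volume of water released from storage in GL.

S = Ss × b = 3.5 × 10^-6 m⁻¹ × 132 m = 4.62 × 10^-4
A = 5.51 mi² = 1.427 × 10^7 m²
ΔV = S × A × Δh = 4.62 × 10^-4 × 1.427 × 10^7 m² × 16 m = 1.055 × 10^5 m³
ΔV = 1.055 × 10^5 m³ = 0.1055 GL

ΔV ≈ 0.105 GL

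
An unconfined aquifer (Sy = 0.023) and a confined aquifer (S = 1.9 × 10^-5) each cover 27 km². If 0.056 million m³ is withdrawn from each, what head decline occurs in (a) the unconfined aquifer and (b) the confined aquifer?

Δh_u ≈ 0.0902 m; Δh_c ≈ 109 m

A = 27 km² = 2.7 × 10^7 m²
ΔV = 0.056 million m³ = 56000 m³
Unconfined: Δh_u = ΔV/(Sy·A) = 56000/(0.023 × 2.7 × 10^7) = 0.09018 m
Confined: Δh_c = ΔV/(S·A) = 56000/(1.9 × 10^-5 × 2.7 × 10^7) = 109.2 m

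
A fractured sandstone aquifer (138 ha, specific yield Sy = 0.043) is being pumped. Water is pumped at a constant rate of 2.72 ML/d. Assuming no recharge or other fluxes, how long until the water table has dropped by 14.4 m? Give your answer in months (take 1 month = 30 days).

A = 138 ha = 1.38 × 10^6 m²
ΔV = Sy × A × Δh = 0.043 × 1.38 × 10^6 × 14.4 = 8.545 × 10^5 m³
Q = 2.72 ML/d = 2720 m³/d
t = ΔV / Q = 8.545 × 10^5 m³ / 2720 m³/d = 314.2 d
t = 314.2 d ≈ 10.47 months

t ≈ 10.5 months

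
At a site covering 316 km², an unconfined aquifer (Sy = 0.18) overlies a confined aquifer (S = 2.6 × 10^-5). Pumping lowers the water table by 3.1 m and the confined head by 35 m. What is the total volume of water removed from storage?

ΔV ≈ 1.77 × 10^8 m³

A = 316 km² = 3.16 × 10^8 m²
Unconfined: ΔV_u = Sy × A × Δh_u = 0.18 × 3.16 × 10^8 × 3.1 = 1.763 × 10^8 m³
Confined: ΔV_c = S × A × Δh_c = 2.6 × 10^-5 × 3.16 × 10^8 × 35 = 2.876 × 10^5 m³
Total ΔV = 1.763 × 10^8 + 2.876 × 10^5 = 1.766 × 10^8 m³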